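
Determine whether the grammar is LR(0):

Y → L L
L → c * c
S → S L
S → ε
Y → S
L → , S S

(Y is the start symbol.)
A grammar is LR(0) if no state in the canonical LR(0) collection has:
  - both a shift item (dot before a terminal) and a complete item (shift-reduce conflict), or
  - two or more complete items (reduce-reduce conflict; the accept item [Y' → Y .] counts as a complete item here).

Augment with Y' → Y and build the canonical LR(0) collection (I0 = CLOSURE({[Y' → . Y]}), then GOTO on every symbol after a dot until no new states appear). It has 12 states:
  I0: { [L → . , S S], [L → . c * c], [S → . S L], [S → .], [Y → . L L], [Y → . S], [Y' → . Y] }  — shift, reduce
  I1: { [L → , . S S], [S → . S L], [S → .] }  — reduce
  I2: { [L → . , S S], [L → . c * c], [Y → L . L] }  — shift
  I3: { [L → . , S S], [L → . c * c], [S → S . L], [Y → S .] }  — shift, reduce
  I4: { [Y' → Y .] }  — accept
  I5: { [L → c . * c] }  — shift
  I6: { [L → c * . c] }  — shift
  I7: { [L → c * c .] }  — reduce
  I8: { [S → S L .] }  — reduce
  I9: { [Y → L L .] }  — reduce
  I10: { [L → , S . S], [L → . , S S], [L → . c * c], [S → . S L], [S → .], [S → S . L] }  — shift, reduce
  I11: { [L → , S S .], [L → . , S S], [L → . c * c], [S → S . L] }  — shift, reduce

Conflict in state I0:
  Shift-reduce conflict between [S → .] and [L → . , S S]
So the grammar is NOT LR(0).

Answer: No. Shift-reduce conflict between [S → .] and [L → . , S S]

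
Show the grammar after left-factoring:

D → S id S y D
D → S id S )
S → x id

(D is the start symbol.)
D → S id S D'
D' → y D
D' → )
S → x id

Left-factoring transforms A → αβ₁ | αβ₂ into A → αA' and A' → β₁ | β₂
(α is the longest common prefix among the alternatives). Repeat until
no nonterminal has two alternatives with a common prefix.

Round 1: D has alternatives sharing prefix 'S id S'. Introduce D': D → S id S D'
  Add: D' → y D
  Add: D' → )

No remaining common prefixes — done.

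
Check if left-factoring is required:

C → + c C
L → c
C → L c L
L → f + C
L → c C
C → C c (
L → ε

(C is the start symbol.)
Yes, L has productions with common prefix 'c'

Left-factoring is needed when two productions for the same non-terminal
share a common prefix on the right-hand side.

Productions for C:
  C → + c C
  C → L c L
  C → C c (
Productions for L:
  L → c
  L → f + C
  L → c C
  L → ε

Found common prefix 'c' in productions for L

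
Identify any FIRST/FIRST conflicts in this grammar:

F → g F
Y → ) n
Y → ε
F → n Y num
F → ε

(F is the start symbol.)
Productions for F:
  F → g F: FIRST = { 'g' }
  F → n Y num: FIRST = { 'n' }
  F → ε: FIRST = { ε }
Productions for Y:
  Y → ) n: FIRST = { ')' }
  Y → ε: FIRST = { ε }

All alternatives of each non-terminal have pairwise disjoint FIRST sets.

Answer: No FIRST/FIRST conflicts.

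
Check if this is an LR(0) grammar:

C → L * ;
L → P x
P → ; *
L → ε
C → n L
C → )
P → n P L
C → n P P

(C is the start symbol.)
A grammar is LR(0) if no state in the canonical LR(0) collection has:
  - both a shift item (dot before a terminal) and a complete item (shift-reduce conflict), or
  - two or more complete items (reduce-reduce conflict; the accept item [C' → C .] counts as a complete item here).

Augment with C' → C and build the canonical LR(0) collection (I0 = CLOSURE({[C' → . C]}), then GOTO on every symbol after a dot until no new states appear). It has 17 states:
  I0: { [C → . )], [C → . L * ;], [C → . n L], [C → . n P P], [C' → . C], [L → . P x], [L → .], [P → . ; *], [P → . n P L] }  — shift, reduce
  I1: { [C → ) .] }  — reduce
  I2: { [P → ; . *] }  — shift
  I3: { [C' → C .] }  — accept
  I4: { [C → L . * ;] }  — shift
  I5: { [L → P . x] }  — shift
  I6: { [C → n . L], [C → n . P P], [L → . P x], [L → .], [P → . ; *], [P → . n P L], [P → n . P L] }  — shift, reduce
  I7: { [C → n L .] }  — reduce
  I8: { [C → n P . P], [L → . P x], [L → .], [L → P . x], [P → . ; *], [P → . n P L], [P → n P . L] }  — shift, reduce
  I9: { [P → . ; *], [P → . n P L], [P → n . P L] }  — shift
  I10: { [L → . P x], [L → .], [P → . ; *], [P → . n P L], [P → n P . L] }  — shift, reduce
  I11: { [P → n P L .] }  — reduce
  I12: { [C → n P P .], [L → P . x] }  — shift, reduce
  I13: { [L → P x .] }  — reduce
  I14: { [C → L * . ;] }  — shift
  I15: { [C → L * ; .] }  — reduce
  I16: { [P → ; * .] }  — reduce

Conflict in state I0:
  Shift-reduce conflict between [L → .] and [C → . )]
So the grammar is NOT LR(0).

Answer: No. Shift-reduce conflict between [L → .] and [C → . )]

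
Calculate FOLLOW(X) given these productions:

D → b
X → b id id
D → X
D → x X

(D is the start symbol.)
{ $ }

In D → X: X is at the end, add FOLLOW(D)
In D → x X: X is at the end, add FOLLOW(D)

The FOLLOW sets referred to above (computed the same way, to a fixed point):
  FOLLOW(D) = { $ }

Taking the union: FOLLOW(X) = { $ }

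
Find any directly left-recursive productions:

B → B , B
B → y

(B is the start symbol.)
Direct left recursion occurs when N → N α for some non-terminal N (the right-hand side begins with the left-hand side itself).

B → B , B: LEFT RECURSIVE (starts with B)
B → y: starts with y

The grammar has direct left recursion on: B.

Answer: Yes, B is left-recursive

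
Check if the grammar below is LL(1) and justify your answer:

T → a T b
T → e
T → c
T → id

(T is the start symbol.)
A grammar is LL(1) if for each non-terminal N with multiple productions, the predict sets of those productions are pairwise disjoint, where PREDICT(N → α) = (FIRST(α) \ {ε}) ∪ (FOLLOW(N) if α ⇒* ε).

For T:
  PREDICT(T → a T b) = { 'a' }
  PREDICT(T → e) = { 'e' }
  PREDICT(T → c) = { 'c' }
  PREDICT(T → id) = { 'id' }

All predict sets are disjoint. The grammar IS LL(1).

Answer: Yes, the grammar is LL(1).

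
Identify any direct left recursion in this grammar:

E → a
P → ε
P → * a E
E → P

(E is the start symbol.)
Direct left recursion occurs when N → N α for some non-terminal N (the right-hand side begins with the left-hand side itself).

E → a: starts with a
P → ε: starts with ε
P → * a E: starts with '*'
E → P: starts with P

No direct left recursion found.

Answer: No direct left recursion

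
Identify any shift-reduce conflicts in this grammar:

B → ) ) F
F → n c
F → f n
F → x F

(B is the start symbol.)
Augment with B' → B and build the canonical LR(0) collection (I0 = CLOSURE({[B' → . B]}), then GOTO on every symbol after a dot until no new states appear). It has 11 states:
  I0: { [B → . ) ) F], [B' → . B] }  — shift
  I1: { [B → ) . ) F] }  — shift
  I2: { [B' → B .] }  — accept
  I3: { [B → ) ) . F], [F → . f n], [F → . n c], [F → . x F] }  — shift
  I4: { [B → ) ) F .] }  — reduce
  I5: { [F → f . n] }  — shift
  I6: { [F → n . c] }  — shift
  I7: { [F → . f n], [F → . n c], [F → . x F], [F → x . F] }  — shift
  I8: { [F → x F .] }  — reduce
  I9: { [F → n c .] }  — reduce
  I10: { [F → f n .] }  — reduce

No state contains both a complete item and a shift item.

Answer: No shift-reduce conflicts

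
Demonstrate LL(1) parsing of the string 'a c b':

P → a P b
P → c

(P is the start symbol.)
Stack is shown with the top on the left.

Stack    Input    Action
------------------------
P $      a c b $  output P → a P b
a P b $  a c b $  match 'a'
P b $    c b $    output P → c
c b $    c b $    match 'c'
b $      b $      match 'b'
$        $        accept

The string is accepted.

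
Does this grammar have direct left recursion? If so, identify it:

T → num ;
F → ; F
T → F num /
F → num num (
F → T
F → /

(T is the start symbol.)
No direct left recursion

Direct left recursion occurs when N → N α for some non-terminal N (the right-hand side begins with the left-hand side itself).

T → num ;: starts with num
F → ; F: starts with ';'
T → F num /: starts with F
F → num num (: starts with num
F → T: starts with T
F → /: starts with '/'

No direct left recursion found.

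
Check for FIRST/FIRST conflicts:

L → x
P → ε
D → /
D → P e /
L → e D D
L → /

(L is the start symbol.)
FIRST sets of the non-terminals at (or reachable through a nullable prefix from) the front of some alternative:
  FIRST(P) = { ε }

Productions for L:
  L → x: FIRST = { 'x' }
  L → e D D: FIRST = { 'e' }
  L → /: FIRST = { '/' }
Productions for D:
  D → /: FIRST = { '/' }
  D → P e /: FIRST = { 'e' }
P has only one production, so no FIRST/FIRST conflict is possible there.

All alternatives of each non-terminal have pairwise disjoint FIRST sets.

Answer: No FIRST/FIRST conflicts.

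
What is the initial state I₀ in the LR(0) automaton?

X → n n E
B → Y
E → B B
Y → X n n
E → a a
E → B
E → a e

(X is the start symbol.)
First, augment the grammar with X' → X
I₀ = CLOSURE({ [X' → . X] }):
  [X' → . X] has the dot before X: add [X → . n n E]
No further items can be added.

I₀ = { [X → . n n E], [X' → . X] }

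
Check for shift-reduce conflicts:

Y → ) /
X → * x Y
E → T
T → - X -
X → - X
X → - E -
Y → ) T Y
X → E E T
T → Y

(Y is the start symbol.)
Yes — I17: [X → - X .] vs [T → - X . -]; I18: [X → - E - .] vs [T → . - X -]

Augment with Y' → Y and build the canonical LR(0) collection (I0 = CLOSURE({[Y' → . Y]}), then GOTO on every symbol after a dot until no new states appear). It has 21 states:
  I0: { [Y → . ) /], [Y → . ) T Y], [Y' → . Y] }  — shift
  I1: { [T → . - X -], [T → . Y], [Y → ) . /], [Y → ) . T Y], [Y → . ) /], [Y → . ) T Y] }  — shift
  I2: { [Y' → Y .] }  — accept
  I3: { [E → . T], [T → - . X -], [T → . - X -], [T → . Y], [X → . * x Y], [X → . - E -], [X → . - X], [X → . E E T], [Y → . ) /], [Y → . ) T Y] }  — shift
  I4: { [Y → ) / .] }  — reduce
  I5: { [Y → ) T . Y], [Y → . ) /], [Y → . ) T Y] }  — shift
  I6: { [T → Y .] }  — reduce
  I7: { [Y → ) T Y .] }  — reduce
  I8: { [X → * . x Y] }  — shift
  I9: { [E → . T], [T → - . X -], [T → . - X -], [T → . Y], [X → - . E -], [X → - . X], [X → . * x Y], [X → . - E -], [X → . - X], [X → . E E T], [Y → . ) /], [Y → . ) T Y] }  — shift
  I10: { [E → . T], [T → . - X -], [T → . Y], [X → E . E T], [Y → . ) /], [Y → . ) T Y] }  — shift
  I11: { [E → T .] }  — reduce
  I12: { [T → - X . -] }  — shift
  I13: { [T → - X - .] }  — reduce
  I14: { [T → . - X -], [T → . Y], [X → E E . T], [Y → . ) /], [Y → . ) T Y] }  — shift
  I15: { [X → E E T .] }  — reduce
  I16: { [E → . T], [T → . - X -], [T → . Y], [X → - E . -], [X → E . E T], [Y → . ) /], [Y → . ) T Y] }  — shift
  I17: { [T → - X . -], [X → - X .] }  — shift, reduce
  I18: { [E → . T], [T → - . X -], [T → . - X -], [T → . Y], [X → - E - .], [X → . * x Y], [X → . - E -], [X → . - X], [X → . E E T], [Y → . ) /], [Y → . ) T Y] }  — shift, reduce
  I19: { [X → * x . Y], [Y → . ) /], [Y → . ) T Y] }  — shift
  I20: { [X → * x Y .] }  — reduce

I17 contains reduce item [X → - X .] and shift item [T → - X . -] — shift-reduce conflict.
I18 contains reduce item [X → - E - .] and shift items [T → . - X -], [X → . * x Y], [X → . - E -], [X → . - X], [Y → . ) /], [Y → . ) T Y] — shift-reduce conflict.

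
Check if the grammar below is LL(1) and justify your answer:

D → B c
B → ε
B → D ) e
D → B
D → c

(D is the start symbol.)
No. Predict set conflict for D: { ')', 'c' }

Relevant sets:
  FIRST(B) = { ')', 'c', ε }
  FIRST(D) = { ')', 'c', ε }
  FOLLOW(D) = { $, ')' }
  FOLLOW(B) = { $, ')', 'c' }

For D:
  PREDICT(D → B c) = { ')', 'c' }
  PREDICT(D → B) = { $, ')', 'c' }
  PREDICT(D → c) = { 'c' }
For B:
  PREDICT(B → ε) = { $, ')', 'c' }
  PREDICT(B → D ')' e) = { ')', 'c' }

Conflict found: Predict set conflict for D: { ')', 'c' }
The grammar is NOT LL(1).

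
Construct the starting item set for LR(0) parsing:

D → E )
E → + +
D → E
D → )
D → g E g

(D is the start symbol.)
{ [D → . )], [D → . E )], [D → . E], [D → . g E g], [D' → . D], [E → . + +] }

First, augment the grammar with D' → D
I₀ = CLOSURE({ [D' → . D] }):
  [D' → . D] has the dot before D: add [D → . E )], [D → . E], [D → . )], [D → . g E g]
  [D → . E )] has the dot before E: add [E → . + +]
No further items can be added.

I₀ = { [D → . )], [D → . E )], [D → . E], [D → . g E g], [D' → . D], [E → . + +] }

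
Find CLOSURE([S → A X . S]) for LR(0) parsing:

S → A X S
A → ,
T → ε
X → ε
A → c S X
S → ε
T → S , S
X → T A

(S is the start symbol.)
To compute CLOSURE, for each item [A → α.Bβ] where B is a non-terminal, add [B → .γ] for all productions B → γ; repeat for the newly added items until nothing changes.

Start with: [S → A X . S]
  [S → A X . S] has the dot before S: add [S → . A X S], [S → .]
  [S → . A X S] has the dot before A: add [A → . ,], [A → . c S X]
No further items can be added.

CLOSURE = { [A → . ,], [A → . c S X], [S → . A X S], [S → .], [S → A X . S] }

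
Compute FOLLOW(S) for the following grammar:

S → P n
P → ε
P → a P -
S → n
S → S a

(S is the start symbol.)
To compute FOLLOW(S), find every occurrence of S on a right-hand side N → α S β: add FIRST(β) \ {ε}, and if β is empty or nullable also add FOLLOW(N). Iterate to a fixed point.

S is the start symbol, so $ ∈ FOLLOW(S).
In S → S a: S is followed by a, add FIRST(a) \ {ε} = { 'a' }

Taking the union: FOLLOW(S) = { $, 'a' }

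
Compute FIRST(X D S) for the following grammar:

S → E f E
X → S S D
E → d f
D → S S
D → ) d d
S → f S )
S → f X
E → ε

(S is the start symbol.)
{ 'd', 'f' }

FIRST sets of the non-terminals involved (from the grammar, by fixed-point iteration):
  FIRST(X) = { 'd', 'f' }

To compute FIRST(X D S), process the symbols left to right:
Symbol X is a non-terminal. Add FIRST(X) \ {ε} = { 'd', 'f' }
X is not nullable (ε ∉ FIRST(X)), so stop here.
FIRST(X D S) = { 'd', 'f' }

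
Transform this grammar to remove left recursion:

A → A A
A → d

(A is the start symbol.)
A → d A'
A' → A A'
A' → ε

A is directly left-recursive. The standard transformation for
  A → A α₁ | ... | A α_m | β₁ | ... | β_n
is
  A  → β₁ A' | ... | β_n A'
  A' → α₁ A' | ... | α_m A' | ε

A → d becomes A → d A'
A → A A becomes A' → A A'
Add A' → ε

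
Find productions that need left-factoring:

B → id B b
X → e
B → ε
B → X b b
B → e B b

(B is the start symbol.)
No, left-factoring is not needed

Left-factoring is needed when two productions for the same non-terminal
share a common prefix on the right-hand side.

Productions for B:
  B → id B b
  B → ε
  B → X b b
  B → e B b

No common prefixes found.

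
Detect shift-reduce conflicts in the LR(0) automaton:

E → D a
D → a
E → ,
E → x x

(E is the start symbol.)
No shift-reduce conflicts

A shift-reduce conflict occurs when an LR(0) state has both:
  - a complete (reduce) item [A → α .] (dot at the end), and
  - a shift item [B → β . c γ] (dot before a terminal).

Augment with E' → E and build the canonical LR(0) collection (I0 = CLOSURE({[E' → . E]}), then GOTO on every symbol after a dot until no new states appear). It has 8 states:
  I0: { [D → . a], [E → . ,], [E → . D a], [E → . x x], [E' → . E] }  — shift
  I1: { [E → , .] }  — reduce
  I2: { [E → D . a] }  — shift
  I3: { [E' → E .] }  — accept
  I4: { [D → a .] }  — reduce
  I5: { [E → x . x] }  — shift
  I6: { [E → x x .] }  — reduce
  I7: { [E → D a .] }  — reduce

No state contains both a complete item and a shift item.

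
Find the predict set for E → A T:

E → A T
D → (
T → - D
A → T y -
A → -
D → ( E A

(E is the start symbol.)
{ '-' }

PREDICT(E → A T) = (FIRST(RHS) \ {ε}) ∪ (FOLLOW(E) if ε ∈ FIRST(RHS), i.e. RHS ⇒* ε)
FIRST(A) = { '-' }
FIRST(A T) = { '-' }
ε ∉ FIRST(A T), so FOLLOW(E) is not added.
PREDICT(E → A T) = { '-' }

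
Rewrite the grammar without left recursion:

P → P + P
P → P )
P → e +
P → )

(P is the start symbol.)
P is directly left-recursive. The standard transformation for
  A → A α₁ | ... | A α_m | β₁ | ... | β_n
is
  A  → β₁ A' | ... | β_n A'
  A' → α₁ A' | ... | α_m A' | ε

P → e + becomes P → e + P'
P → ) becomes P → ) P'
P → P + P becomes P' → + P P'
P → P ) becomes P' → ) P'
Add P' → ε

Resulting grammar:
P → e + P'
P → ) P'
P' → + P P'
P' → ) P'
P' → ε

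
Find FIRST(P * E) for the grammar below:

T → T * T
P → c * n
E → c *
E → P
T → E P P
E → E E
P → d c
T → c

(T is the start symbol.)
FIRST sets of the non-terminals involved (from the grammar, by fixed-point iteration):
  FIRST(P) = { 'c', 'd' }

To compute FIRST(P * E), process the symbols left to right:
Symbol P is a non-terminal. Add FIRST(P) \ {ε} = { 'c', 'd' }
P is not nullable (ε ∉ FIRST(P)), so stop here.
FIRST(P * E) = { 'c', 'd' }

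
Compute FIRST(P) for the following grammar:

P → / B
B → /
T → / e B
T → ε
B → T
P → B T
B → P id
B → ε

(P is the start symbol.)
FIRST sets of the other non-terminals involved (by the same procedure, iterated to a fixed point):
  FIRST(B) = { '/', 'id', ε }
  FIRST(T) = { '/', ε }

From P → / B:
  - '/' is a terminal: add '/' and stop
From P → B T:
  - B is a non-terminal: add FIRST(B) \ {ε} = { '/', 'id' }
    B is nullable, so continue to the next symbol
  - T is a non-terminal: add FIRST(T) \ {ε} = { '/' }
    T is nullable and nothing follows, so the whole right-hand side can vanish: ε ∈ FIRST(P)

Collecting: FIRST(P) = { '/', 'id', ε }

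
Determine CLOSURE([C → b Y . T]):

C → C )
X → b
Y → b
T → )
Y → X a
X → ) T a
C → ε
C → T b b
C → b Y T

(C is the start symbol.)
To compute CLOSURE, for each item [A → α.Bβ] where B is a non-terminal, add [B → .γ] for all productions B → γ; repeat for the newly added items until nothing changes.

Start with: [C → b Y . T]
  [C → b Y . T] has the dot before T: add [T → . )]
No further items can be added.

CLOSURE = { [C → b Y . T], [T → . )] }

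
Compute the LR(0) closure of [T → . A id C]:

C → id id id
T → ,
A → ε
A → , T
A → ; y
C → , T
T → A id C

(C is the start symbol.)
{ [A → . , T], [A → . ; y], [A → .], [T → . A id C] }

Start with: [T → . A id C]
  [T → . A id C] has the dot before A: add [A → .], [A → . , T], [A → . ; y]
No further items can be added.

CLOSURE = { [A → . , T], [A → . ; y], [A → .], [T → . A id C] }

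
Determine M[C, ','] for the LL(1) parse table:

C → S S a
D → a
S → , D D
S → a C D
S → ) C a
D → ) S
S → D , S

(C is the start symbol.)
To find M[C, ','], we find productions for C where ',' is in the predict set (PREDICT(N → α) = (FIRST(α) \ {ε}) ∪ (FOLLOW(N) if α ⇒* ε)).

Relevant sets:
  FIRST(S) = { ')', ',', 'a' }

C → S S a: PREDICT = { ')', ',', 'a' }
  ',' is in predict set, so this production goes in M[C, ',']

M[C, ','] = C → S S a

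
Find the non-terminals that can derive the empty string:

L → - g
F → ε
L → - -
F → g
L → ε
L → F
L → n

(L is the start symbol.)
A non-terminal is nullable if it can derive ε (the empty string): either it has an ε-production, or it has a production whose right-hand side consists entirely of nullable non-terminals.

ε-productions: F → ε, L → ε
So F, L are immediately nullable.
Every non-terminal is now nullable.
Nullable = { 'F', 'L' }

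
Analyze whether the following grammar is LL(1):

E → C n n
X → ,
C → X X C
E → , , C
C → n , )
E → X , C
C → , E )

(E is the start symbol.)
Relevant sets:
  FIRST(C) = { ',', 'n' }
  FIRST(X) = { ',' }

For E:
  PREDICT(E → C n n) = { ',', 'n' }
  PREDICT(E → ',' ',' C) = { ',' }
  PREDICT(E → X ',' C) = { ',' }
For C:
  PREDICT(C → X X C) = { ',' }
  PREDICT(C → n ',' ')') = { 'n' }
  PREDICT(C → ',' E ')') = { ',' }
X has a single production, so nothing to check there.

Conflict found: Predict set conflict for E: { ',' }
The grammar is NOT LL(1).

Answer: No. Predict set conflict for E: { ',' }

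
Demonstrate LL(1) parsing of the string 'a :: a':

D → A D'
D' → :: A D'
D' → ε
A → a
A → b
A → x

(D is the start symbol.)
LL(1) parsing maintains a stack (initially the start symbol over $) and the input. At each step: if the stack top is a terminal, match it against the current input token; if it is a non-terminal N, replace it with the RHS of M[N, lookahead] (the unique production whose predict set contains the lookahead).

Stack is shown with the top on the left.

Stack      Input     Action
---------------------------
D $        a :: a $  output D → A D'
A D' $     a :: a $  output A → a
a D' $     a :: a $  match 'a'
D' $       :: a $    output D' → :: A D'
:: A D' $  :: a $    match '::'
A D' $     a $       output A → a
a D' $     a $       match 'a'
D' $       $         output D' → ε
$          $         accept

The string is accepted.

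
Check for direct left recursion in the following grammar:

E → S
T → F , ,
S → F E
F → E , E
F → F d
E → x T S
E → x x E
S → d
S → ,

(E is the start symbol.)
Direct left recursion occurs when N → N α for some non-terminal N (the right-hand side begins with the left-hand side itself).

E → S: starts with S
T → F , ,: starts with F
S → F E: starts with F
F → E , E: starts with E
F → F d: LEFT RECURSIVE (starts with F)
E → x T S: starts with x
E → x x E: starts with x
S → d: starts with d
S → ,: starts with ','

The grammar has direct left recursion on: F.

Answer: Yes, F is left-recursive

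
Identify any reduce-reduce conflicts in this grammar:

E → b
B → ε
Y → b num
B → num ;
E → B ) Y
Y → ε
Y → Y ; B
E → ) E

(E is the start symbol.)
Augment with E' → E and build the canonical LR(0) collection (I0 = CLOSURE({[E' → . E]}), then GOTO on every symbol after a dot until no new states appear). It has 14 states:
  I0: { [B → . num ;], [B → .], [E → . ) E], [E → . B ) Y], [E → . b], [E' → . E] }  — shift, reduce
  I1: { [B → . num ;], [B → .], [E → ) . E], [E → . ) E], [E → . B ) Y], [E → . b] }  — shift, reduce
  I2: { [E → B . ) Y] }  — shift
  I3: { [E' → E .] }  — accept
  I4: { [E → b .] }  — reduce
  I5: { [B → num . ;] }  — shift
  I6: { [B → num ; .] }  — reduce
  I7: { [E → B ) . Y], [Y → . Y ; B], [Y → . b num], [Y → .] }  — shift, reduce
  I8: { [E → B ) Y .], [Y → Y . ; B] }  — shift, reduce
  I9: { [Y → b . num] }  — shift
  I10: { [Y → b num .] }  — reduce
  I11: { [B → . num ;], [B → .], [Y → Y ; . B] }  — shift, reduce
  I12: { [Y → Y ; B .] }  — reduce
  I13: { [E → ) E .] }  — reduce

No state contains more than one complete item.

Answer: No reduce-reduce conflicts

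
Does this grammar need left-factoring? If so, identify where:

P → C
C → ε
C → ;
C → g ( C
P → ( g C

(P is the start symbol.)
Left-factoring is needed when two productions for the same non-terminal
share a common prefix on the right-hand side.

Productions for P:
  P → C
  P → ( g C
Productions for C:
  C → ε
  C → ;
  C → g ( C

No common prefixes found.

Answer: No, left-factoring is not needed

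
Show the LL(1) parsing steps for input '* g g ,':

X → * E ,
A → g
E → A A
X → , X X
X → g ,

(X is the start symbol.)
Stack is shown with the top on the left.

Stack    Input      Action
--------------------------
X $      * g g , $  output X → * E ,
* E , $  * g g , $  match '*'
E , $    g g , $    output E → A A
A A , $  g g , $    output A → g
g A , $  g g , $    match 'g'
A , $    g , $      output A → g
g , $    g , $      match 'g'
, $      , $        match ','
$        $          accept

The string is accepted.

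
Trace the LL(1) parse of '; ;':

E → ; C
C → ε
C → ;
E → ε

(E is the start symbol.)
LL(1) parsing maintains a stack (initially the start symbol over $) and the input. At each step: if the stack top is a terminal, match it against the current input token; if it is a non-terminal N, replace it with the RHS of M[N, lookahead] (the unique production whose predict set contains the lookahead).

Stack is shown with the top on the left.

Stack  Input  Action
--------------------
E $    ; ; $  output E → ; C
; C $  ; ; $  match ';'
C $    ; $    output C → ;
; $    ; $    match ';'
$      $      accept

The string is accepted.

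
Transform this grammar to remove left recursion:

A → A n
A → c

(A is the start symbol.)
A → c A'
A' → n A'
A' → ε

A is directly left-recursive. The standard transformation for
  A → A α₁ | ... | A α_m | β₁ | ... | β_n
is
  A  → β₁ A' | ... | β_n A'
  A' → α₁ A' | ... | α_m A' | ε

A → c becomes A → c A'
A → A n becomes A' → n A'
Add A' → ε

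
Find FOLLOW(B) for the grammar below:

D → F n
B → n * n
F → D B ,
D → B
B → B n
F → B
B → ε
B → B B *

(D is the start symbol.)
In F → D B ,: B is followed by ',', add FIRST(',') \ {ε} = { ',' }
In D → B: B is at the end, add FOLLOW(D)
In B → B n: B is followed by n, add FIRST(n) \ {ε} = { 'n' }
In F → B: B is at the end, add FOLLOW(F)
In B → B B *: B is followed by B '*', add FIRST(B '*') \ {ε} = { '*', 'n' }
In B → B B *: B is followed by '*', add FIRST('*') \ {ε} = { '*' }

The FOLLOW sets referred to above (computed the same way, to a fixed point):
  FOLLOW(D) = { $, '*', ',', 'n' }
  FOLLOW(F) = { 'n' }

Taking the union: FOLLOW(B) = { $, '*', ',', 'n' }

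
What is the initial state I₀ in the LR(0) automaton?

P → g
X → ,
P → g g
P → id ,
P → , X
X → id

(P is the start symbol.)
First, augment the grammar with P' → P
I₀ = CLOSURE({ [P' → . P] }):
  [P' → . P] has the dot before P: add [P → . g], [P → . g g], [P → . id ,], [P → . , X]
No further items can be added.

I₀ = { [P → . , X], [P → . g g], [P → . g], [P → . id ,], [P' → . P] }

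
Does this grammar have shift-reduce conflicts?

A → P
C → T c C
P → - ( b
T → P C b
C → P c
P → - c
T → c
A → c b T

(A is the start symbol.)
Augment with A' → A and build the canonical LR(0) collection (I0 = CLOSURE({[A' → . A]}), then GOTO on every symbol after a dot until no new states appear). It has 19 states:
  I0: { [A → . P], [A → . c b T], [A' → . A], [P → . - ( b], [P → . - c] }  — shift
  I1: { [P → - . ( b], [P → - . c] }  — shift
  I2: { [A' → A .] }  — accept
  I3: { [A → P .] }  — reduce
  I4: { [A → c . b T] }  — shift
  I5: { [A → c b . T], [P → . - ( b], [P → . - c], [T → . P C b], [T → . c] }  — shift
  I6: { [C → . P c], [C → . T c C], [P → . - ( b], [P → . - c], [T → . P C b], [T → . c], [T → P . C b] }  — shift
  I7: { [A → c b T .] }  — reduce
  I8: { [T → c .] }  — reduce
  I9: { [T → P C . b] }  — shift
  I10: { [C → . P c], [C → . T c C], [C → P . c], [P → . - ( b], [P → . - c], [T → . P C b], [T → . c], [T → P . C b] }  — shift
  I11: { [C → T . c C] }  — shift
  I12: { [C → . P c], [C → . T c C], [C → T c . C], [P → . - ( b], [P → . - c], [T → . P C b], [T → . c] }  — shift
  I13: { [C → T c C .] }  — reduce
  I14: { [C → P c .], [T → c .] }  — 2 reduces
  I15: { [T → P C b .] }  — reduce
  I16: { [P → - ( . b] }  — shift
  I17: { [P → - c .] }  — reduce
  I18: { [P → - ( b .] }  — reduce

No state contains both a complete item and a shift item.

Answer: No shift-reduce conflicts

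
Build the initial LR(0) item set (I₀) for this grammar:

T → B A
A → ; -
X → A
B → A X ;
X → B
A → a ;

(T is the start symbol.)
First, augment the grammar with T' → T
I₀ = CLOSURE({ [T' → . T] }):
  [T' → . T] has the dot before T: add [T → . B A]
  [T → . B A] has the dot before B: add [B → . A X ;]
  [B → . A X ;] has the dot before A: add [A → . ; -], [A → . a ;]
No further items can be added.

I₀ = { [A → . ; -], [A → . a ;], [B → . A X ;], [T → . B A], [T' → . T] }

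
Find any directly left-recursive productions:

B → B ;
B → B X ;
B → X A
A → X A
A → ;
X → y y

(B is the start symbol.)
B → B ;: LEFT RECURSIVE (starts with B)
B → B X ;: LEFT RECURSIVE (starts with B)
B → X A: starts with X
A → X A: starts with X
A → ;: starts with ';'
X → y y: starts with y

The grammar has direct left recursion on: B.

Answer: Yes, B is left-recursive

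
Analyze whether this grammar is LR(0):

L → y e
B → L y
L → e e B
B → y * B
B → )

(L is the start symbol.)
Yes, the grammar is LR(0)

Augment with L' → L and build the canonical LR(0) collection (I0 = CLOSURE({[L' → . L]}), then GOTO on every symbol after a dot until no new states appear). It has 13 states:
  I0: { [L → . e e B], [L → . y e], [L' → . L] }  — shift
  I1: { [L' → L .] }  — accept
  I2: { [L → e . e B] }  — shift
  I3: { [L → y . e] }  — shift
  I4: { [L → y e .] }  — reduce
  I5: { [B → . )], [B → . L y], [B → . y * B], [L → . e e B], [L → . y e], [L → e e . B] }  — shift
  I6: { [B → ) .] }  — reduce
  I7: { [L → e e B .] }  — reduce
  I8: { [B → L . y] }  — shift
  I9: { [B → y . * B], [L → y . e] }  — shift
  I10: { [B → . )], [B → . L y], [B → . y * B], [B → y * . B], [L → . e e B], [L → . y e] }  — shift
  I11: { [B → y * B .] }  — reduce
  I12: { [B → L y .] }  — reduce

Every state is either a pure shift/goto state or contains exactly one complete item and nothing to shift — no conflicts. The grammar is LR(0).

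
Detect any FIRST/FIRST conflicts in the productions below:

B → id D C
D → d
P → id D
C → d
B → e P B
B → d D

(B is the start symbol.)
Productions for B:
  B → id D C: FIRST = { 'id' }
  B → e P B: FIRST = { 'e' }
  B → d D: FIRST = { 'd' }
D, P, C have only one production, so no FIRST/FIRST conflict is possible there.

All alternatives of each non-terminal have pairwise disjoint FIRST sets.

Answer: No FIRST/FIRST conflicts.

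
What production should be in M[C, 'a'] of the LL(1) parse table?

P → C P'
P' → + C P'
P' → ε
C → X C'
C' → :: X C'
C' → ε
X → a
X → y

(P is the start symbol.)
To find M[C, 'a'], we find productions for C where 'a' is in the predict set (PREDICT(N → α) = (FIRST(α) \ {ε}) ∪ (FOLLOW(N) if α ⇒* ε)).

Relevant sets:
  FIRST(X) = { 'a', 'y' }

C → X C': PREDICT = { 'a', 'y' }
  'a' is in predict set, so this production goes in M[C, 'a']

M[C, 'a'] = C → X C'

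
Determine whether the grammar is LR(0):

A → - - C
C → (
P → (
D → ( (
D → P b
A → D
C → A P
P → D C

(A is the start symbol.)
No. Shift-reduce conflict between [P → ( .] and [D → ( . (]

A grammar is LR(0) if no state in the canonical LR(0) collection has:
  - both a shift item (dot before a terminal) and a complete item (shift-reduce conflict), or
  - two or more complete items (reduce-reduce conflict; the accept item [A' → A .] counts as a complete item here).

Augment with A' → A and build the canonical LR(0) collection (I0 = CLOSURE({[A' → . A]}), then GOTO on every symbol after a dot until no new states appear). It has 15 states:
  I0: { [A → . - - C], [A → . D], [A' → . A], [D → . ( (], [D → . P b], [P → . (], [P → . D C] }  — shift
  I1: { [D → ( . (], [P → ( .] }  — shift, reduce
  I2: { [A → - . - C] }  — shift
  I3: { [A' → A .] }  — accept
  I4: { [A → . - - C], [A → . D], [A → D .], [C → . (], [C → . A P], [D → . ( (], [D → . P b], [P → . (], [P → . D C], [P → D . C] }  — shift, reduce
  I5: { [D → P . b] }  — shift
  I6: { [D → P b .] }  — reduce
  I7: { [C → ( .], [D → ( . (], [P → ( .] }  — shift, 2 reduces
  I8: { [C → A . P], [D → . ( (], [D → . P b], [P → . (], [P → . D C] }  — shift
  I9: { [P → D C .] }  — reduce
  I10: { [A → . - - C], [A → . D], [C → . (], [C → . A P], [D → . ( (], [D → . P b], [P → . (], [P → . D C], [P → D . C] }  — shift
  I11: { [C → A P .], [D → P . b] }  — shift, reduce
  I12: { [D → ( ( .] }  — reduce
  I13: { [A → - - . C], [A → . - - C], [A → . D], [C → . (], [C → . A P], [D → . ( (], [D → . P b], [P → . (], [P → . D C] }  — shift
  I14: { [A → - - C .] }  — reduce

Conflict in state I1:
  Shift-reduce conflict between [P → ( .] and [D → ( . (]
So the grammar is NOT LR(0).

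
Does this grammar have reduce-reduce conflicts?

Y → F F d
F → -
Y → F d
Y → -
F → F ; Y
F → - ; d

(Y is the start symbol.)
Yes — I1: [F → - .] vs [Y → - .]

A reduce-reduce conflict occurs when an LR(0) state has two complete items [A → α .] and [B → β .] — both call for a reduction, and with no lookahead the parser cannot choose between them.

Augment with Y' → Y and build the canonical LR(0) collection (I0 = CLOSURE({[Y' → . Y]}), then GOTO on every symbol after a dot until no new states appear). It has 12 states:
  I0: { [F → . - ; d], [F → . -], [F → . F ; Y], [Y → . -], [Y → . F F d], [Y → . F d], [Y' → . Y] }  — shift
  I1: { [F → - . ; d], [F → - .], [Y → - .] }  — shift, 2 reduces
  I2: { [F → . - ; d], [F → . -], [F → . F ; Y], [F → F . ; Y], [Y → F . F d], [Y → F . d] }  — shift
  I3: { [Y' → Y .] }  — accept
  I4: { [F → - . ; d], [F → - .] }  — shift, reduce
  I5: { [F → . - ; d], [F → . -], [F → . F ; Y], [F → F ; . Y], [Y → . -], [Y → . F F d], [Y → . F d] }  — shift
  I6: { [F → F . ; Y], [Y → F F . d] }  — shift
  I7: { [Y → F d .] }  — reduce
  I8: { [Y → F F d .] }  — reduce
  I9: { [F → F ; Y .] }  — reduce
  I10: { [F → - ; . d] }  — shift
  I11: { [F → - ; d .] }  — reduce

I1 contains complete items [F → - .], [Y → - .] — reduce-reduce conflict.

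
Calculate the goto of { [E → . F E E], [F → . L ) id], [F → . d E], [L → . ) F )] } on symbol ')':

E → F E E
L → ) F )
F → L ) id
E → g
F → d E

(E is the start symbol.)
{ [F → . L ) id], [F → . d E], [L → ) . F )], [L → . ) F )] }

GOTO(I, ')') = CLOSURE({ [A → αX.β] : [A → α.Xβ] ∈ I, X = ')' })

Items with dot before ')', with the dot advanced:
  [L → . ) F )] → [L → ) . F )]
Closure of the advanced items:
  [L → ) . F )] has the dot before F: add [F → . L ) id], [F → . d E]
  [F → . L ) id] has the dot before L: add [L → . ) F )]

GOTO = { [F → . L ) id], [F → . d E], [L → ) . F )], [L → . ) F )] }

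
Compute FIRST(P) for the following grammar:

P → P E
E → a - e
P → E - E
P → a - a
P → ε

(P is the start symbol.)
To compute FIRST(P), examine every production with P on the left-hand side, reading each right-hand side left to right until a non-nullable symbol is reached.

FIRST sets of the other non-terminals involved (by the same procedure, iterated to a fixed point):
  FIRST(E) = { 'a' }

From P → P E:
  - P is the symbol being defined: contributes nothing new
    P is nullable, so continue to the next symbol
  - E is a non-terminal: add FIRST(E) \ {ε} = { 'a' }
    E is not nullable, so stop
From P → E - E:
  - E is a non-terminal: add FIRST(E) \ {ε} = { 'a' }
    E is not nullable, so stop
From P → a - a:
  - a is a terminal: add 'a' and stop
From P → ε:
  - ε-production, so ε ∈ FIRST(P)

Collecting: FIRST(P) = { 'a', ε }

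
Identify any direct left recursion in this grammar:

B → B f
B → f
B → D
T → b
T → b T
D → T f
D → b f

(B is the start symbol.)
Yes, B is left-recursive

B → B f: LEFT RECURSIVE (starts with B)
B → f: starts with f
B → D: starts with D
T → b: starts with b
T → b T: starts with b
D → T f: starts with T
D → b f: starts with b

The grammar has direct left recursion on: B.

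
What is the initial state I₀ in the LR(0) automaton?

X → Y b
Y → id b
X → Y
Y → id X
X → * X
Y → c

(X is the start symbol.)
{ [X → . * X], [X → . Y b], [X → . Y], [X' → . X], [Y → . c], [Y → . id X], [Y → . id b] }

First, augment the grammar with X' → X
I₀ = CLOSURE({ [X' → . X] }):
  [X' → . X] has the dot before X: add [X → . Y b], [X → . Y], [X → . * X]
  [X → . Y b] has the dot before Y: add [Y → . id b], [Y → . id X], [Y → . c]
No further items can be added.

I₀ = { [X → . * X], [X → . Y b], [X → . Y], [X' → . X], [Y → . c], [Y → . id X], [Y → . id b] }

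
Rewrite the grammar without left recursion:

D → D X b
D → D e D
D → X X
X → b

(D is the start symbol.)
D is directly left-recursive. The standard transformation for
  A → A α₁ | ... | A α_m | β₁ | ... | β_n
is
  A  → β₁ A' | ... | β_n A'
  A' → α₁ A' | ... | α_m A' | ε

D → X X becomes D → X X D'
D → D X b becomes D' → X b D'
D → D e D becomes D' → e D D'
Add D' → ε

Productions for other non-terminals are unchanged:
  X → b

Resulting grammar:
D → X X D'
D' → X b D'
D' → e D D'
D' → ε
X → b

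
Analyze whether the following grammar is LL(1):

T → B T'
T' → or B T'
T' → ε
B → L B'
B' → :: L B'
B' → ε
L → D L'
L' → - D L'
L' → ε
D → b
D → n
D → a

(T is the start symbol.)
Relevant sets:
  FOLLOW(T') = { $ }
  FOLLOW(B') = { $, 'or' }
  FOLLOW(L') = { $, '::', 'or' }

For T':
  PREDICT(T' → or B T') = { 'or' }
  PREDICT(T' → ε) = { $ }
For B':
  PREDICT(B' → :: L B') = { '::' }
  PREDICT(B' → ε) = { $, 'or' }
For L':
  PREDICT(L' → '-' D L') = { '-' }
  PREDICT(L' → ε) = { $, '::', 'or' }
For D:
  PREDICT(D → b) = { 'b' }
  PREDICT(D → n) = { 'n' }
  PREDICT(D → a) = { 'a' }
T, B, L have a single production, so nothing to check there.

All predict sets are disjoint. The grammar IS LL(1).

Answer: Yes, the grammar is LL(1).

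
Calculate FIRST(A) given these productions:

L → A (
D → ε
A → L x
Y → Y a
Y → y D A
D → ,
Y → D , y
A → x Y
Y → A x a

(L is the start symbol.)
{ 'x' }

FIRST sets of the other non-terminals involved (by the same procedure, iterated to a fixed point):
  FIRST(L) = { 'x' }

From A → L x:
  - L is a non-terminal: add FIRST(L) \ {ε} = { 'x' }
    L is not nullable, so stop
From A → x Y:
  - x is a terminal: add 'x' and stop

Collecting: FIRST(A) = { 'x' }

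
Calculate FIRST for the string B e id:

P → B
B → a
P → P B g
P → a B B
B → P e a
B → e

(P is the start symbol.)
{ 'a', 'e' }

FIRST sets of the non-terminals involved (from the grammar, by fixed-point iteration):
  FIRST(B) = { 'a', 'e' }

To compute FIRST(B e id), process the symbols left to right:
Symbol B is a non-terminal. Add FIRST(B) \ {ε} = { 'a', 'e' }
B is not nullable (ε ∉ FIRST(B)), so stop here.
FIRST(B e id) = { 'a', 'e' }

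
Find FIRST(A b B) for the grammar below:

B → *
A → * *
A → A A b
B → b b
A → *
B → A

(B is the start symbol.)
FIRST sets of the non-terminals involved (from the grammar, by fixed-point iteration):
  FIRST(A) = { '*' }

To compute FIRST(A b B), process the symbols left to right:
Symbol A is a non-terminal. Add FIRST(A) \ {ε} = { '*' }
A is not nullable (ε ∉ FIRST(A)), so stop here.
FIRST(A b B) = { '*' }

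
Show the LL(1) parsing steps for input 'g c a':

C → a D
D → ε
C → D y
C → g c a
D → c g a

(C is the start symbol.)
LL(1) parsing maintains a stack (initially the start symbol over $) and the input. At each step: if the stack top is a terminal, match it against the current input token; if it is a non-terminal N, replace it with the RHS of M[N, lookahead] (the unique production whose predict set contains the lookahead).

Stack is shown with the top on the left.

Stack    Input    Action
------------------------
C $      g c a $  output C → g c a
g c a $  g c a $  match 'g'
c a $    c a $    match 'c'
a $      a $      match 'a'
$        $        accept

The string is accepted.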